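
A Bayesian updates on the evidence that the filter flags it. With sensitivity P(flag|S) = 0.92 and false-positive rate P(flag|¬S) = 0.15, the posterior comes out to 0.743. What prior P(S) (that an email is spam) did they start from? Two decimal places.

P(S) = 0.32

Bayes' rule in odds form gives O(S|E) = O(S)·[P(E|S)/P(E|¬S)], hence O(S) = O(S|E)/LR.
Posterior odds = 0.743/(1−0.743) = 2.8911. LR = 0.92/0.15 = 6.1333.
Prior odds = 2.8911/6.1333 = 0.4714, so P(S) = 0.4714/(1+0.4714) ≈ 0.32.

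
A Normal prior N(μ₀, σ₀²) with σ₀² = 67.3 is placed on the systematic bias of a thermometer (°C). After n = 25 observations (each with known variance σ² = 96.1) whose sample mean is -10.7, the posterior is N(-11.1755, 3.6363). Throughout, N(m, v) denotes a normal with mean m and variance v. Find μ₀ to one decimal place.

μ₀ = -19.5

The posterior mean is a precision-weighted average: μ_n = (τ₀μ₀ + τ_data·x̄)/(τ₀+τ_data), with τ₀=1/σ₀² and τ_data=n/σ².
Here τ₀ = 1/67.3 = 0.014859 and τ_data = 25/96.1 = 0.260146, so τ_n = 0.275005.
Rearranging for μ₀: μ₀ = (μ_n·τ_n − τ_data·x̄)/τ₀ = (-11.1755·0.275005 − 0.260146·-10.7) / 0.014859 = -0.289756/0.014859 ≈ -19.5.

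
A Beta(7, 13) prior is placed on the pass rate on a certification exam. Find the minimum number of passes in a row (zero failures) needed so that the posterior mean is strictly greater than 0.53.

k = 8

After k passes and 0 failures the posterior is Beta(7+k, 13), with mean (7+k)/(7+13+k).
Set (7+k)/(20+k) > 0.53 and solve: k > (0.53·20 − 7)/(1 − 0.53) = 7.660.
The smallest integer exceeding 7.660 is 8, and checking k=8: (15)/(28) = 0.5357 > 0.53.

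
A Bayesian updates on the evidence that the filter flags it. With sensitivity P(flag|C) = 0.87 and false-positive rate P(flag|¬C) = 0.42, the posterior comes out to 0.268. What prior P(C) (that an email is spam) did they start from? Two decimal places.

P(C) = 0.15

Bayes' rule in odds form gives O(C|E) = O(C)·[P(E|C)/P(E|¬C)], hence O(C) = O(C|E)/LR.
Posterior odds = 0.268/(1−0.268) = 0.3661. LR = 0.87/0.42 = 2.0714.
Prior odds = 0.3661/2.0714 = 0.1767, so P(C) = 0.1767/(1+0.1767) ≈ 0.15.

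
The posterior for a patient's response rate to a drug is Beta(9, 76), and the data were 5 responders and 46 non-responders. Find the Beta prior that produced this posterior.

Under Beta–binomial conjugacy the posterior parameters are (α+s, β+f).
So α = 9 − 5 = 4 and β = 76 − 46 = 30.

Beta(4, 30)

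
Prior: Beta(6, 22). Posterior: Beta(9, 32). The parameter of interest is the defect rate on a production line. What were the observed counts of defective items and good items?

3 defective items and 10 good items

Under Beta–binomial conjugacy the posterior parameters are (α+s, β+f).
So s = 9 − 6 = 3 and f = 32 − 22 = 10.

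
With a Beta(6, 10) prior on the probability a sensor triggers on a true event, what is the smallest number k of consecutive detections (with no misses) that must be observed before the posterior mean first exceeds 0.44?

k = 2

After k detections and 0 misses the posterior is Beta(6+k, 10), with mean (6+k)/(6+10+k).
Set (6+k)/(16+k) > 0.44 and solve: k > (0.44·16 − 6)/(1 − 0.44) = 1.857.
The smallest integer exceeding 1.857 is 2.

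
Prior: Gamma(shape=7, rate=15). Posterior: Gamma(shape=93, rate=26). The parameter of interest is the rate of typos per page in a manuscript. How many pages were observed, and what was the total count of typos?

A Gamma(α, β) prior (rate parametrization) on a Poisson rate with n observations summing to S gives posterior Gamma(α+S, β+n).
Matching: Σxᵢ = 93 − 7 = 86 and n = 26 − 15 = 11.

n = 11 pages with total 86 typos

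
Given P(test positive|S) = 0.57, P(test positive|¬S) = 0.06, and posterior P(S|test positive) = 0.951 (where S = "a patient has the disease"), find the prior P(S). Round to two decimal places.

Bayes' rule in odds form gives O(S|E) = O(S)·[P(E|S)/P(E|¬S)], hence O(S) = O(S|E)/LR.
Posterior odds = 0.951/(1−0.951) = 19.4082. LR = 0.57/0.06 = 9.5000.
Prior odds = 19.4082/9.5000 = 2.0430, so P(S) = 2.0430/(1+2.0430) ≈ 0.67.

P(S) = 0.67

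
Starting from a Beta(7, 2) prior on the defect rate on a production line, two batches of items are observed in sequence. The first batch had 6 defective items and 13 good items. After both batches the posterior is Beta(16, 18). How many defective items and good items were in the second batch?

Because Beta–binomial updating is additive in the counts, the combined data contributed (α_post−α_prior, β_post−β_prior) successes and failures.
Total across both batches: 16−7=9 defective items, 18−2=16 good items.
Subtract the first batch: 9−6=3 defective items and 16−13=3 good items.

3 defective items and 3 good items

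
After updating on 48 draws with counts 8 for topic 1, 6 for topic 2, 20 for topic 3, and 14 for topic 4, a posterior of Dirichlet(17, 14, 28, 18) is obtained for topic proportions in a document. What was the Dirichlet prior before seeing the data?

Dirichlet(9, 8, 8, 4)

For a Dirichlet(α) prior with multinomial counts c, the posterior is Dirichlet(α + c) componentwise.
Subtract each count from the matching posterior parameter: 17−8=9, 14−6=8, 28−20=8, 18−14=4.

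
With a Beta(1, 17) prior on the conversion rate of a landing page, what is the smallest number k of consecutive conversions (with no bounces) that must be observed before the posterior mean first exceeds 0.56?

k = 21

After k conversions and 0 bounces the posterior is Beta(1+k, 17), with mean (1+k)/(1+17+k).
Set (1+k)/(18+k) > 0.56 and solve: k > (0.56·18 − 1)/(1 − 0.56) = 20.636.
The smallest integer exceeding 20.636 is 21, and checking k=21: (22)/(39) = 0.5641 > 0.56.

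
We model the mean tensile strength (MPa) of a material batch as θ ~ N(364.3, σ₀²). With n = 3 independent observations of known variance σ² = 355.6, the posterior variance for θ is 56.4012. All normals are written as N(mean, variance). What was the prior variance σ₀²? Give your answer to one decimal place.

σ₀² = 107.6

For the Normal–Normal model with known σ², precisions add: τ_n = τ₀ + n/σ².
So 1/σ₀² = 1/56.4012 − 3/355.6 = 0.017730 − 0.008436 = 0.009294.
Hence σ₀² = 1/0.009294 ≈ 107.6.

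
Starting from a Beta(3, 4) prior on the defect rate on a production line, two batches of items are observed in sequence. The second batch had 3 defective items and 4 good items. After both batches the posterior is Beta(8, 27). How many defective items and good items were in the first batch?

Because Beta–binomial updating is additive in the counts, the combined data contributed (α_post−α_prior, β_post−β_prior) successes and failures.
Total across both batches: 8−3=5 defective items, 27−4=23 good items.
Subtract the second batch: 5−3=2 defective items and 23−4=19 good items.

2 defective items and 19 good items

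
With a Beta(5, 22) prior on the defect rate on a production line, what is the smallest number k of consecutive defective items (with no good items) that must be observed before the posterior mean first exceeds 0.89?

After k defective items and 0 good items the posterior is Beta(5+k, 22), with mean (5+k)/(5+22+k).
Set (5+k)/(27+k) > 0.89 and solve: k > (0.89·27 − 5)/(1 − 0.89) = 173.000.
The smallest integer exceeding 173.000 is 174, and checking k=174: (179)/(201) = 0.8905 > 0.89.

k = 174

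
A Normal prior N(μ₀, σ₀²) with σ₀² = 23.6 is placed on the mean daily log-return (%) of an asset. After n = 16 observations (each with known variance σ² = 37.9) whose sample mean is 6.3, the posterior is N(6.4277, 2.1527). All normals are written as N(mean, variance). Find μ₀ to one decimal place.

With known observation variance, the Normal–Normal posterior has precision τ_n = τ₀ + n/σ² and mean μ_n = (τ₀μ₀ + (n/σ²)x̄)/τ_n.
Here τ₀ = 1/23.6 = 0.042373 and τ_data = 16/37.9 = 0.422164, so τ_n = 0.464537.
Rearranging for μ₀: μ₀ = (μ_n·τ_n − τ_data·x̄)/τ₀ = (6.4277·0.464537 − 0.422164·6.3) / 0.042373 = 0.326271/0.042373 ≈ 7.7.

μ₀ = 7.7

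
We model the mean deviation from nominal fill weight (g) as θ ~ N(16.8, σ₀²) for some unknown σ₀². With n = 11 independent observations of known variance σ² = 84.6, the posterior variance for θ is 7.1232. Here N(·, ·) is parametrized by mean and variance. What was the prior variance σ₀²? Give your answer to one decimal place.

σ₀² = 96.5

For the Normal–Normal model with known σ², precisions add: τ_n = τ₀ + n/σ².
So 1/σ₀² = 1/7.1232 − 11/84.6 = 0.140386 − 0.130024 = 0.010362.
Hence σ₀² = 1/0.010362 ≈ 96.5.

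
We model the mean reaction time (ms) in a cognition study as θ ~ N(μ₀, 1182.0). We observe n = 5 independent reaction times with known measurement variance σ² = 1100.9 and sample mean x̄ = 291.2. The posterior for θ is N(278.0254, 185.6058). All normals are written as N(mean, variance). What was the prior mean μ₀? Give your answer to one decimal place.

μ₀ = 207.3

The posterior mean is a precision-weighted average: μ_n = (τ₀μ₀ + τ_data·x̄)/(τ₀+τ_data), with τ₀=1/σ₀² and τ_data=n/σ².
Here τ₀ = 1/1182.0 = 0.000846 and τ_data = 5/1100.9 = 0.004542, so τ_n = 0.005388.
Rearranging for μ₀: μ₀ = (μ_n·τ_n − τ_data·x̄)/τ₀ = (278.0254·0.005388 − 0.004542·291.2) / 0.000846 = 0.175370/0.000846 ≈ 207.3.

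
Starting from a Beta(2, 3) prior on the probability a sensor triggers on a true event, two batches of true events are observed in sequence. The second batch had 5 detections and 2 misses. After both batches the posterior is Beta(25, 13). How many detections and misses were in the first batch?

Because Beta–binomial updating is additive in the counts, the combined data contributed (α_post−α_prior, β_post−β_prior) successes and failures.
Total across both batches: 25−2=23 detections, 13−3=10 misses.
Subtract the second batch: 23−5=18 detections and 10−2=8 misses.

18 detections and 8 misses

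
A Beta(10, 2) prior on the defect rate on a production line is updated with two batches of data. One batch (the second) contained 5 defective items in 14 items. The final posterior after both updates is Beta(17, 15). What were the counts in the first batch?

Sequential conjugate updates are equivalent to a single update on the pooled data, so total successes = posterior α − prior α and total failures = posterior β − prior β.
Total across both batches: 17−10=7 defective items, 15−2=13 good items.
Subtract the second batch: 7−5=2 defective items and 13−9=4 good items.

2 defective items and 4 good items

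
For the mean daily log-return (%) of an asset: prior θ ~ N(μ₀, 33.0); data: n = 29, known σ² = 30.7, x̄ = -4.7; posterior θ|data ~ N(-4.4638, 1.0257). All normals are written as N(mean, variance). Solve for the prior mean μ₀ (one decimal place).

μ₀ = 2.9

With known observation variance, the Normal–Normal posterior has precision τ_n = τ₀ + n/σ² and mean μ_n = (τ₀μ₀ + (n/σ²)x̄)/τ_n.
Here τ₀ = 1/33.0 = 0.030303 and τ_data = 29/30.7 = 0.944625, so τ_n = 0.974928.
Rearranging for μ₀: μ₀ = (μ_n·τ_n − τ_data·x̄)/τ₀ = (-4.4638·0.974928 − 0.944625·-4.7) / 0.030303 = 0.087854/0.030303 ≈ 2.9.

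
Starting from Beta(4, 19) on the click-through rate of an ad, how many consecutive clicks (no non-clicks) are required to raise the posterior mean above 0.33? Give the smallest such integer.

After k clicks and 0 non-clicks the posterior is Beta(4+k, 19), with mean (4+k)/(4+19+k).
Set (4+k)/(23+k) > 0.33 and solve: k > (0.33·23 − 4)/(1 − 0.33) = 5.358.
The smallest integer exceeding 5.358 is 6.

k = 6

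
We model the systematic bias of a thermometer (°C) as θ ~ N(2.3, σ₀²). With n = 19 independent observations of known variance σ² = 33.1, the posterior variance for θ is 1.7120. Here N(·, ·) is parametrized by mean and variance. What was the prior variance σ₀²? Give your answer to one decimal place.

Posterior precision equals prior precision plus data precision: 1/σ_n² = 1/σ₀² + n/σ².
So 1/σ₀² = 1/1.7120 − 19/33.1 = 0.584112 − 0.574018 = 0.010094.
Hence σ₀² = 1/0.010094 ≈ 99.1.

σ₀² = 99.1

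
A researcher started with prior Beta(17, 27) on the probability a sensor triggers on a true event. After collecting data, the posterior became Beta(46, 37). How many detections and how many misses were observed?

Under Beta–binomial conjugacy the posterior parameters are (a+s, b+f).
So s = 46 − 17 = 29 and f = 37 − 27 = 10.

29 detections and 10 misses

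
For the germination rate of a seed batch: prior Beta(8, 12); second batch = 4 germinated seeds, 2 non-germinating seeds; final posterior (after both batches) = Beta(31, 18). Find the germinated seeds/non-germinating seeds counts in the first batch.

Sequential conjugate updates are equivalent to a single update on the pooled data, so total successes = posterior α − prior α and total failures = posterior β − prior β.
Total across both batches: 31−8=23 germinated seeds, 18−12=6 non-germinating seeds.
Subtract the second batch: 23−4=19 germinated seeds and 6−2=4 non-germinating seeds.

19 germinated seeds and 4 non-germinating seeds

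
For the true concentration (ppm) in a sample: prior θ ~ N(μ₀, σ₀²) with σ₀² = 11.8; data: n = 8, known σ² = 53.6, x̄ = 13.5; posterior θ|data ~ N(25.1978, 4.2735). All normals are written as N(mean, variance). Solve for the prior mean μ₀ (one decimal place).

With known observation variance, the Normal–Normal posterior has precision τ_n = τ₀ + n/σ² and mean μ_n = (τ₀μ₀ + (n/σ²)x̄)/τ_n.
Here τ₀ = 1/11.8 = 0.084746 and τ_data = 8/53.6 = 0.149254, so τ_n = 0.234000.
Rearranging for μ₀: μ₀ = (μ_n·τ_n − τ_data·x̄)/τ₀ = (25.1978·0.234000 − 0.149254·13.5) / 0.084746 = 3.881356/0.084746 ≈ 45.8.

μ₀ = 45.8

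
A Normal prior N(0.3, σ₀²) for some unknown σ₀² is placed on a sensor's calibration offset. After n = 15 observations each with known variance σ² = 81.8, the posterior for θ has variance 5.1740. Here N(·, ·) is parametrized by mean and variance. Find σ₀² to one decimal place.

Posterior precision equals prior precision plus data precision: 1/σ_n² = 1/σ₀² + n/σ².
So 1/σ₀² = 1/5.1740 − 15/81.8 = 0.193274 − 0.183374 = 0.009900.
Hence σ₀² = 1/0.009900 ≈ 101.0.

σ₀² = 101.0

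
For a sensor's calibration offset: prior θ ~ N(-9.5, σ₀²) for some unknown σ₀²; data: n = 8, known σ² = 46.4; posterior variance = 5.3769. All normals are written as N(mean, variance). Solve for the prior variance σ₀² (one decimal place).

σ₀² = 73.7

Posterior precision equals prior precision plus data precision: 1/σ_n² = 1/σ₀² + n/σ².
So 1/σ₀² = 1/5.3769 − 8/46.4 = 0.185981 − 0.172414 = 0.013567.
Hence σ₀² = 1/0.013567 ≈ 73.7.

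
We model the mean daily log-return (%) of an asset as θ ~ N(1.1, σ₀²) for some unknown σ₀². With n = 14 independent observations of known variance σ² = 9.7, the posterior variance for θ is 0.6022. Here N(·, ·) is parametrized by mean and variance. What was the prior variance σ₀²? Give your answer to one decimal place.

For the Normal–Normal model with known σ², precisions add: τ_n = τ₀ + n/σ².
So 1/σ₀² = 1/0.6022 − 14/9.7 = 1.660578 − 1.443299 = 0.217279.
Hence σ₀² = 1/0.217279 ≈ 4.6.

σ₀² = 4.6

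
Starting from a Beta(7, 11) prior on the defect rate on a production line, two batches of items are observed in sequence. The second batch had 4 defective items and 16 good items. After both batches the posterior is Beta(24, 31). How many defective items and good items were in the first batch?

Sequential conjugate updates are equivalent to a single update on the pooled data, so total successes = posterior α − prior α and total failures = posterior β − prior β.
Total across both batches: 24−7=17 defective items, 31−11=20 good items.
Subtract the second batch: 17−4=13 defective items and 20−16=4 good items.

13 defective items and 4 good items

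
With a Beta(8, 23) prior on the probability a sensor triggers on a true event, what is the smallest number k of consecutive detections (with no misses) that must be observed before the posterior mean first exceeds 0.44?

After k detections and 0 misses the posterior is Beta(8+k, 23), with mean (8+k)/(8+23+k).
Set (8+k)/(31+k) > 0.44 and solve: k > (0.44·31 − 8)/(1 − 0.44) = 10.071.
The smallest integer exceeding 10.071 is 11.

k = 11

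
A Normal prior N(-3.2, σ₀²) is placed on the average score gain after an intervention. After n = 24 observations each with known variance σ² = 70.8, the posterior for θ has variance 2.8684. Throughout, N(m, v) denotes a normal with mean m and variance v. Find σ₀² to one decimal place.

For the Normal–Normal model with known σ², precisions add: τ_n = τ₀ + n/σ².
So 1/σ₀² = 1/2.8684 − 24/70.8 = 0.348626 − 0.338983 = 0.009643.
Hence σ₀² = 1/0.009643 ≈ 103.7.

σ₀² = 103.7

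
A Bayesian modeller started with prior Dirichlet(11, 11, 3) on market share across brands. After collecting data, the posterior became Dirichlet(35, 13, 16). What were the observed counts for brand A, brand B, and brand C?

For a Dirichlet(α) prior with multinomial counts c, the posterior is Dirichlet(α + c) componentwise.
Counts are posterior − prior componentwise: 35−11=24, 13−11=2, 16−3=13.

counts (24, 2, 13)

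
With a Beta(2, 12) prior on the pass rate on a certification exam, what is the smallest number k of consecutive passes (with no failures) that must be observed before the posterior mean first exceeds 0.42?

k = 7

After k passes and 0 failures the posterior is Beta(2+k, 12), with mean (2+k)/(2+12+k).
Set (2+k)/(14+k) > 0.42 and solve: k > (0.42·14 − 2)/(1 − 0.42) = 6.690.
The smallest integer exceeding 6.690 is 7.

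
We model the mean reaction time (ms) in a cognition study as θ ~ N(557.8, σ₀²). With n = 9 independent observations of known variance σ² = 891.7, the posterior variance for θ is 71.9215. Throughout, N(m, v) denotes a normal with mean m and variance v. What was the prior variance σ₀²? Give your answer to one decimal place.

Posterior precision equals prior precision plus data precision: 1/σ_n² = 1/σ₀² + n/σ².
So 1/σ₀² = 1/71.9215 − 9/891.7 = 0.013904 − 0.010093 = 0.003811.
Hence σ₀² = 1/0.003811 ≈ 262.4.

σ₀² = 262.4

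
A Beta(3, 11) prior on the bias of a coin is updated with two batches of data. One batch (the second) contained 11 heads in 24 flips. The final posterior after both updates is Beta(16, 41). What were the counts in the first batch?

2 heads and 17 tails

Sequential conjugate updates are equivalent to a single update on the pooled data, so total successes = posterior α − prior α and total failures = posterior β − prior β.
Total across both batches: 16−3=13 heads, 41−11=30 tails.
Subtract the second batch: 13−11=2 heads and 30−13=17 tails.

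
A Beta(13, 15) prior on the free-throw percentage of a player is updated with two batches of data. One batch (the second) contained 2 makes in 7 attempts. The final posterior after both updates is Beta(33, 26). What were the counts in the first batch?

Sequential conjugate updates are equivalent to a single update on the pooled data, so total successes = posterior α − prior α and total failures = posterior β − prior β.
Total across both batches: 33−13=20 makes, 26−15=11 misses.
Subtract the second batch: 20−2=18 makes and 11−5=6 misses.

18 makes and 6 misses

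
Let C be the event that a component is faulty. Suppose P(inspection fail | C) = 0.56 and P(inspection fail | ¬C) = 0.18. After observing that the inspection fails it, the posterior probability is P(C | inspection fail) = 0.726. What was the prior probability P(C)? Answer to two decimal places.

In odds form, posterior odds = prior odds × likelihood ratio, so prior odds = posterior odds ÷ LR.
Posterior odds = 0.726/(1−0.726) = 2.6496. LR = 0.56/0.18 = 3.1111.
Prior odds = 2.6496/3.1111 = 0.8517, so P(C) = 0.8517/(1+0.8517) ≈ 0.46.

P(C) = 0.46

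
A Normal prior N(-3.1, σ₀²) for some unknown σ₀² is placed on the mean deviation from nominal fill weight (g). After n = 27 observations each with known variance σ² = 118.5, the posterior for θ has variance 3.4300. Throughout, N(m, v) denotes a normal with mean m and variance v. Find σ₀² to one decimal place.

For the Normal–Normal model with known σ², precisions add: τ_n = τ₀ + n/σ².
So 1/σ₀² = 1/3.4300 − 27/118.5 = 0.291545 − 0.227848 = 0.063697.
Hence σ₀² = 1/0.063697 ≈ 15.7.

σ₀² = 15.7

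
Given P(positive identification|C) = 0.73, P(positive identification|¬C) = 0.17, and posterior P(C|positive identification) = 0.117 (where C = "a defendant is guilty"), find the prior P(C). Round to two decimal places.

Bayes' rule in odds form gives O(C|E) = O(C)·[P(E|C)/P(E|¬C)], hence O(C) = O(C|E)/LR.
Posterior odds = 0.117/(1−0.117) = 0.1325. LR = 0.73/0.17 = 4.2941.
Prior odds = 0.1325/4.2941 = 0.0309, so P(C) = 0.0309/(1+0.0309) ≈ 0.03.

P(C) = 0.03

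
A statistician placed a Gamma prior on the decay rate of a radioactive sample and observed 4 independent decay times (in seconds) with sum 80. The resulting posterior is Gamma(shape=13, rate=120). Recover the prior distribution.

Gamma(shape=9, rate=40)

For an exponential likelihood with a Gamma(α, β) prior on the rate, n observations with total T give posterior Gamma(α+n, β+T).
So α = 13 − 4 = 9 and β = 120 − 80 = 40.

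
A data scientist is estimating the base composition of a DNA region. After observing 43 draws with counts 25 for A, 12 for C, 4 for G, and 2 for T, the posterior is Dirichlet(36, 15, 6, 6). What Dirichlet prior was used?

Dirichlet(11, 3, 2, 4)

For a Dirichlet(α) prior with multinomial counts c, the posterior is Dirichlet(α + c) componentwise.
Subtract each count from the matching posterior parameter: 36−25=11, 15−12=3, 6−4=2, 6−2=4.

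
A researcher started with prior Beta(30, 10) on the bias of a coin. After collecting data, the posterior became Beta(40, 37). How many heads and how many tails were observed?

10 heads and 27 tails

Under Beta–binomial conjugacy the posterior parameters are (a+s, b+f).
Match parameters: s=40−30=10, f=37−10=27.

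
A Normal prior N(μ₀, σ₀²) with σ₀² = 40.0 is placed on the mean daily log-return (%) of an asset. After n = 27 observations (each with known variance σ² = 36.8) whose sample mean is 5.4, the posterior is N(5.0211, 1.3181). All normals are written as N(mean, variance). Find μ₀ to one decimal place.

With known observation variance, the Normal–Normal posterior has precision τ_n = τ₀ + n/σ² and mean μ_n = (τ₀μ₀ + (n/σ²)x̄)/τ_n.
Here τ₀ = 1/40.0 = 0.025000 and τ_data = 27/36.8 = 0.733696, so τ_n = 0.758696.
Rearranging for μ₀: μ₀ = (μ_n·τ_n − τ_data·x̄)/τ₀ = (5.0211·0.758696 − 0.733696·5.4) / 0.025000 = -0.152470/0.025000 ≈ -6.1.

μ₀ = -6.1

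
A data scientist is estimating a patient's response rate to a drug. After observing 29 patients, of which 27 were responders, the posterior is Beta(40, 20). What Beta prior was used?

Beta(13, 18)

Beta is conjugate to the binomial likelihood: posterior = Beta(α+s, β+f).
Subtract the data counts: 40−27=13, 20−2=18.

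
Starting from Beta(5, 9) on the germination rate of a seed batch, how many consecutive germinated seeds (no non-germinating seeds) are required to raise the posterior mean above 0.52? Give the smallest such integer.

After k germinated seeds and 0 non-germinating seeds the posterior is Beta(5+k, 9), with mean (5+k)/(5+9+k).
Set (5+k)/(14+k) > 0.52 and solve: k > (0.52·14 − 5)/(1 − 0.52) = 4.750.
The smallest integer exceeding 4.750 is 5.

k = 5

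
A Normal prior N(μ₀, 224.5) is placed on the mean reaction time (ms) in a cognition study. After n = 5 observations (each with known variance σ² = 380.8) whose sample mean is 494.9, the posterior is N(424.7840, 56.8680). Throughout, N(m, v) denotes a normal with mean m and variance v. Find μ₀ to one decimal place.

μ₀ = 218.1

With known observation variance, the Normal–Normal posterior has precision τ_n = τ₀ + n/σ² and mean μ_n = (τ₀μ₀ + (n/σ²)x̄)/τ_n.
Here τ₀ = 1/224.5 = 0.004454 and τ_data = 5/380.8 = 0.013130, so τ_n = 0.017584.
Rearranging for μ₀: μ₀ = (μ_n·τ_n − τ_data·x̄)/τ₀ = (424.7840·0.017584 − 0.013130·494.9) / 0.004454 = 0.971365/0.004454 ≈ 218.1.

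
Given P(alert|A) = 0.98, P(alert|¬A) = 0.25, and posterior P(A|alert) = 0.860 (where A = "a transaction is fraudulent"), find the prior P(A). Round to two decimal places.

Bayes' rule in odds form gives O(A|E) = O(A)·[P(E|A)/P(E|¬A)], hence O(A) = O(A|E)/LR.
Posterior odds = 0.860/(1−0.860) = 6.1429. LR = 0.98/0.25 = 3.9200.
Prior odds = 6.1429/3.9200 = 1.5671, so P(A) = 1.5671/(1+1.5671) ≈ 0.61.

P(A) = 0.61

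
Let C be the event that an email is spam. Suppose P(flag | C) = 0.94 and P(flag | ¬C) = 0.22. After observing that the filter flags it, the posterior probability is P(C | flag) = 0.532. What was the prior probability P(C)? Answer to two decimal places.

In odds form, posterior odds = prior odds × likelihood ratio, so prior odds = posterior odds ÷ LR.
Posterior odds = 0.532/(1−0.532) = 1.1368. LR = 0.94/0.22 = 4.2727.
Prior odds = 1.1368/4.2727 = 0.2661, so P(C) = 0.2661/(1+0.2661) ≈ 0.21.

P(C) = 0.21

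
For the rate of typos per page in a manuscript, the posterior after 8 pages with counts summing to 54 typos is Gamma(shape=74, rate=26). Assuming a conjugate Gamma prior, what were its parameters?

A Gamma(α, β) prior (rate parametrization) on a Poisson rate with n observations summing to S gives posterior Gamma(α+S, β+n).
So α = 74 − 54 = 20 and β = 26 − 8 = 18.

Gamma(shape=20, rate=18)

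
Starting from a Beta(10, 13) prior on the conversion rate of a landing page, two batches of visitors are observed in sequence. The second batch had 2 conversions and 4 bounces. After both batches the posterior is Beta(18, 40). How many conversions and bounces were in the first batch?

Sequential conjugate updates are equivalent to a single update on the pooled data, so total successes = posterior α − prior α and total failures = posterior β − prior β.
Total across both batches: 18−10=8 conversions, 40−13=27 bounces.
Subtract the second batch: 8−2=6 conversions and 27−4=23 bounces.

6 conversions and 23 bounces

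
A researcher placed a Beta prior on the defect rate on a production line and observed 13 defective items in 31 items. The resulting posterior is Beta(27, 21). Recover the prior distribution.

A Beta(a, b) prior with s successes and f failures in binomial data gives a Beta(a+s, b+f) posterior.
Subtract the data counts: 27−13=14, 21−18=3.

Beta(14, 3)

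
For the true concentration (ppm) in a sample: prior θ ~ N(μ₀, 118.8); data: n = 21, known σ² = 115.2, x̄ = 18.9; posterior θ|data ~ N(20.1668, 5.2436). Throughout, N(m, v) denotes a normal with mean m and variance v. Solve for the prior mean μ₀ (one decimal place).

μ₀ = 47.6

With known observation variance, the Normal–Normal posterior has precision τ_n = τ₀ + n/σ² and mean μ_n = (τ₀μ₀ + (n/σ²)x̄)/τ_n.
Here τ₀ = 1/118.8 = 0.008418 and τ_data = 21/115.2 = 0.182292, so τ_n = 0.190710.
Rearranging for μ₀: μ₀ = (μ_n·τ_n − τ_data·x̄)/τ₀ = (20.1668·0.190710 − 0.182292·18.9) / 0.008418 = 0.400692/0.008418 ≈ 47.6.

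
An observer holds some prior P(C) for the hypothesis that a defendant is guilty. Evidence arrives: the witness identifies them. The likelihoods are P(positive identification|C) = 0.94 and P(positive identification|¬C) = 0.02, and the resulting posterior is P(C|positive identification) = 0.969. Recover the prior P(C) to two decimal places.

P(C) = 0.40

In odds form, posterior odds = prior odds × likelihood ratio, so prior odds = posterior odds ÷ LR.
Posterior odds = 0.969/(1−0.969) = 31.2581. LR = 0.94/0.02 = 47.0000.
Prior odds = 31.2581/47.0000 = 0.6651, so P(C) = 0.6651/(1+0.6651) ≈ 0.40.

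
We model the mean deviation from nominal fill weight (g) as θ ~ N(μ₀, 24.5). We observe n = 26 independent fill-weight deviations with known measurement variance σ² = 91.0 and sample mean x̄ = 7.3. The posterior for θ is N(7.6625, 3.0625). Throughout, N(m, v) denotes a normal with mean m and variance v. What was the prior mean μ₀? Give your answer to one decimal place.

The posterior mean is a precision-weighted average: μ_n = (τ₀μ₀ + τ_data·x̄)/(τ₀+τ_data), with τ₀=1/σ₀² and τ_data=n/σ².
Here τ₀ = 1/24.5 = 0.040816 and τ_data = 26/91.0 = 0.285714, so τ_n = 0.326530.
Rearranging for μ₀: μ₀ = (μ_n·τ_n − τ_data·x̄)/τ₀ = (7.6625·0.326530 − 0.285714·7.3) / 0.040816 = 0.416324/0.040816 ≈ 10.2.

μ₀ = 10.2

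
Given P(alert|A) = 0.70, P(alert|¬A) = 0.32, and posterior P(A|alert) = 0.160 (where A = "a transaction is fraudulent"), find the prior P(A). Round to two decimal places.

P(A) = 0.08

In odds form, posterior odds = prior odds × likelihood ratio, so prior odds = posterior odds ÷ LR.
Posterior odds = 0.160/(1−0.160) = 0.1905. LR = 0.70/0.32 = 2.1875.
Prior odds = 0.1905/2.1875 = 0.0871, so P(A) = 0.0871/(1+0.0871) ≈ 0.08.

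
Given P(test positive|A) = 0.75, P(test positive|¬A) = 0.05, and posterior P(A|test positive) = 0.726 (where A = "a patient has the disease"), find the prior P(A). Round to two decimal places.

P(A) = 0.15

In odds form, posterior odds = prior odds × likelihood ratio, so prior odds = posterior odds ÷ LR.
Posterior odds = 0.726/(1−0.726) = 2.6496. LR = 0.75/0.05 = 15.0000.
Prior odds = 2.6496/15.0000 = 0.1766, so P(A) = 0.1766/(1+0.1766) ≈ 0.15.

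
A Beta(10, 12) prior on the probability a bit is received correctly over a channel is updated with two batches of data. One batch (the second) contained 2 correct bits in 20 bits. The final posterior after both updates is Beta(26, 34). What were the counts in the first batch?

Because Beta–binomial updating is additive in the counts, the combined data contributed (α_post−α_prior, β_post−β_prior) successes and failures.
Total across both batches: 26−10=16 correct bits, 34−12=22 errors.
Subtract the second batch: 16−2=14 correct bits and 22−18=4 errors.

14 correct bits and 4 errors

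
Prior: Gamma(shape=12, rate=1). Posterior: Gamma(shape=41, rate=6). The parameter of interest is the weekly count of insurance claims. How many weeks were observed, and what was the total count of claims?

A Gamma(α, β) prior (rate parametrization) on a Poisson rate with n observations summing to S gives posterior Gamma(α+S, β+n).
Matching: Σxᵢ = 41 − 12 = 29 and n = 6 − 1 = 5.

n = 5 weeks with total 29 claims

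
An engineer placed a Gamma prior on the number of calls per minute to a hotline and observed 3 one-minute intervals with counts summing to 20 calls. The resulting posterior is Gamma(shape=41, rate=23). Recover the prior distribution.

Gamma(shape=21, rate=20)

Gamma–Poisson conjugacy: posterior shape = α + Σxᵢ, posterior rate = β + n.
So α = 41 − 20 = 21 and β = 23 − 3 = 20.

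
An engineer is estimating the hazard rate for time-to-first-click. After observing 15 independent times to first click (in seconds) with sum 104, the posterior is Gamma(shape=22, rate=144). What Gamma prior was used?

Gamma(shape=7, rate=40)

For an exponential likelihood with a Gamma(α, β) prior on the rate, n observations with total T give posterior Gamma(α+n, β+T).
So α = 22 − 15 = 7 and β = 144 − 104 = 40.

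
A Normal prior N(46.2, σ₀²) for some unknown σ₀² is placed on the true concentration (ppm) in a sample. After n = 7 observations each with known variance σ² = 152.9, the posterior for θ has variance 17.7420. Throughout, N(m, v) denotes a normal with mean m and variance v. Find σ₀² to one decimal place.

For the Normal–Normal model with known σ², precisions add: τ_n = τ₀ + n/σ².
So 1/σ₀² = 1/17.7420 − 7/152.9 = 0.056363 − 0.045782 = 0.010581.
Hence σ₀² = 1/0.010581 ≈ 94.5.

σ₀² = 94.5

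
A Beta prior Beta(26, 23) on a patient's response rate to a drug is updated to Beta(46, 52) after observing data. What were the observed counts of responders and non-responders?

20 responders and 29 non-responders

Under Beta–binomial conjugacy the posterior parameters are (α+s, β+f).
Match parameters: s=46−26=20, f=52−23=29.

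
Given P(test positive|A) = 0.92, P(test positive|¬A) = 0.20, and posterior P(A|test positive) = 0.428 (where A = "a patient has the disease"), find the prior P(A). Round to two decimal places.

P(A) = 0.14

In odds form, posterior odds = prior odds × likelihood ratio, so prior odds = posterior odds ÷ LR.
Posterior odds = 0.428/(1−0.428) = 0.7483. LR = 0.92/0.20 = 4.6000.
Prior odds = 0.7483/4.6000 = 0.1627, so P(A) = 0.1627/(1+0.1627) ≈ 0.14.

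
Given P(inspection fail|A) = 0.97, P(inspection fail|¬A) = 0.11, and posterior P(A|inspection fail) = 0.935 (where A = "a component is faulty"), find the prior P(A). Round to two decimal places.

P(A) = 0.62

Bayes' rule in odds form gives O(A|E) = O(A)·[P(E|A)/P(E|¬A)], hence O(A) = O(A|E)/LR.
Posterior odds = 0.935/(1−0.935) = 14.3846. LR = 0.97/0.11 = 8.8182.
Prior odds = 14.3846/8.8182 = 1.6312, so P(A) = 1.6312/(1+1.6312) ≈ 0.62.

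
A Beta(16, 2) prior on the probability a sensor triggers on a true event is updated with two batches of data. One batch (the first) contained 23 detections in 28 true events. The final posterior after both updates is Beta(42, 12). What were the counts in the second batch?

3 detections and 5 misses

Sequential conjugate updates are equivalent to a single update on the pooled data, so total successes = posterior α − prior α and total failures = posterior β − prior β.
Total across both batches: 42−16=26 detections, 12−2=10 misses.
Subtract the first batch: 26−23=3 detections and 10−5=5 misses.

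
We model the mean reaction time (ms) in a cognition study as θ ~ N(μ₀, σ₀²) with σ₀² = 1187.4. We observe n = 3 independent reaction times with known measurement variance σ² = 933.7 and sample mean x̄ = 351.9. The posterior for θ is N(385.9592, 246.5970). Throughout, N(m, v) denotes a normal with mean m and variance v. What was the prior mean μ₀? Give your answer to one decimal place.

With known observation variance, the Normal–Normal posterior has precision τ_n = τ₀ + n/σ² and mean μ_n = (τ₀μ₀ + (n/σ²)x̄)/τ_n.
Here τ₀ = 1/1187.4 = 0.000842 and τ_data = 3/933.7 = 0.003213, so τ_n = 0.004055.
Rearranging for μ₀: μ₀ = (μ_n·τ_n − τ_data·x̄)/τ₀ = (385.9592·0.004055 − 0.003213·351.9) / 0.000842 = 0.434410/0.000842 ≈ 515.9.

μ₀ = 515.9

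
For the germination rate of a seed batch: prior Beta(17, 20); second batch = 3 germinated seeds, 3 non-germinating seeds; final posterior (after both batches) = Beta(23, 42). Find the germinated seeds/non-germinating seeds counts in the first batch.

Sequential conjugate updates are equivalent to a single update on the pooled data, so total successes = posterior α − prior α and total failures = posterior β − prior β.
Total across both batches: 23−17=6 germinated seeds, 42−20=22 non-germinating seeds.
Subtract the second batch: 6−3=3 germinated seeds and 22−3=19 non-germinating seeds.

3 germinated seeds and 19 non-germinating seeds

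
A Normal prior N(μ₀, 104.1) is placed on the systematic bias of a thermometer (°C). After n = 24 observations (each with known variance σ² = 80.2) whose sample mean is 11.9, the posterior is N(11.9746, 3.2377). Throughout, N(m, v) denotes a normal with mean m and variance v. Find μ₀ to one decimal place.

μ₀ = 14.3

With known observation variance, the Normal–Normal posterior has precision τ_n = τ₀ + n/σ² and mean μ_n = (τ₀μ₀ + (n/σ²)x̄)/τ_n.
Here τ₀ = 1/104.1 = 0.009606 and τ_data = 24/80.2 = 0.299252, so τ_n = 0.308858.
Rearranging for μ₀: μ₀ = (μ_n·τ_n − τ_data·x̄)/τ₀ = (11.9746·0.308858 − 0.299252·11.9) / 0.009606 = 0.137352/0.009606 ≈ 14.3.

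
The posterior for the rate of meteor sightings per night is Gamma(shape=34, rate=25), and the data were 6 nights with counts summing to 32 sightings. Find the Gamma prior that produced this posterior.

Gamma(shape=2, rate=19)

Gamma–Poisson conjugacy: posterior shape = α + Σxᵢ, posterior rate = β + n.
So α = 34 − 32 = 2 and β = 25 − 6 = 19.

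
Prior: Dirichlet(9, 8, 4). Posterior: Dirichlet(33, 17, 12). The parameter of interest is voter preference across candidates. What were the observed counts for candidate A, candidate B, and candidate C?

For a Dirichlet(α) prior with multinomial counts c, the posterior is Dirichlet(α + c) componentwise.
Counts are posterior − prior componentwise: 33−9=24, 17−8=9, 12−4=8.

counts (24, 9, 8)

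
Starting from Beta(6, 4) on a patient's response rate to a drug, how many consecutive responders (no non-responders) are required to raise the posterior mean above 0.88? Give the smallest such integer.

k = 24

After k responders and 0 non-responders the posterior is Beta(6+k, 4), with mean (6+k)/(6+4+k).
Set (6+k)/(10+k) > 0.88 and solve: k > (0.88·10 − 6)/(1 − 0.88) = 23.333.
The smallest integer exceeding 23.333 is 24, and checking k=24: (30)/(34) = 0.8824 > 0.88.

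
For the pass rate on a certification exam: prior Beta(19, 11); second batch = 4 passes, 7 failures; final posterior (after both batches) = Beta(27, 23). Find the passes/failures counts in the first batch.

4 passes and 5 failures

Sequential conjugate updates are equivalent to a single update on the pooled data, so total successes = posterior α − prior α and total failures = posterior β − prior β.
Total across both batches: 27−19=8 passes, 23−11=12 failures.
Subtract the second batch: 8−4=4 passes and 12−7=5 failures.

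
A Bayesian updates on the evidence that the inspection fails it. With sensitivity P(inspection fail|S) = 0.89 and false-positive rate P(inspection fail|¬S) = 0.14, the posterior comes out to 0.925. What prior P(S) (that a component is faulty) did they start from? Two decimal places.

P(S) = 0.66

In odds form, posterior odds = prior odds × likelihood ratio, so prior odds = posterior odds ÷ LR.
Posterior odds = 0.925/(1−0.925) = 12.3333. LR = 0.89/0.14 = 6.3571.
Prior odds = 12.3333/6.3571 = 1.9401, so P(S) = 1.9401/(1+1.9401) ≈ 0.66.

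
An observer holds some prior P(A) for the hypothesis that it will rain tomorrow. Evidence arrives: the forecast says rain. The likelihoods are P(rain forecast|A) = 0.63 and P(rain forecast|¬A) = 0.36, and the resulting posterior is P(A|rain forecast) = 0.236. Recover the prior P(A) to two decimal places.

P(A) = 0.15

Bayes' rule in odds form gives O(A|E) = O(A)·[P(E|A)/P(E|¬A)], hence O(A) = O(A|E)/LR.
Posterior odds = 0.236/(1−0.236) = 0.3089. LR = 0.63/0.36 = 1.7500.
Prior odds = 0.3089/1.7500 = 0.1765, so P(A) = 0.1765/(1+0.1765) ≈ 0.15.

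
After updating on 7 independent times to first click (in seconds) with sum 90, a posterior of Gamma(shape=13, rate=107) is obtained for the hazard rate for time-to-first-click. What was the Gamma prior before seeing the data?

Gamma(shape=6, rate=17)

For an exponential likelihood with a Gamma(α, β) prior on the rate, n observations with total T give posterior Gamma(α+n, β+T).
So α = 13 − 7 = 6 and β = 107 − 90 = 17.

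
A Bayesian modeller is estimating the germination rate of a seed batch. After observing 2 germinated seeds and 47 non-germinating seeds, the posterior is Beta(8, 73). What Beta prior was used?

A Beta(α, β) prior with s successes and f failures in binomial data gives a Beta(α+s, β+f) posterior.
So α = 8 − 2 = 6 and β = 73 − 47 = 26.

Beta(6, 26)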